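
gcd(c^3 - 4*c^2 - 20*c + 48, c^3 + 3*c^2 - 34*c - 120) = c^2 - 2*c - 24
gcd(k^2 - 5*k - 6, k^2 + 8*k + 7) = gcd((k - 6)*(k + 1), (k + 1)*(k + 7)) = k + 1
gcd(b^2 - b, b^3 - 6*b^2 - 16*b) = b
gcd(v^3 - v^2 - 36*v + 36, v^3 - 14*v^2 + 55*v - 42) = v^2 - 7*v + 6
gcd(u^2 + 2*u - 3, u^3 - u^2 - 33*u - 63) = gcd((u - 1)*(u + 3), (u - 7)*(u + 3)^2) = u + 3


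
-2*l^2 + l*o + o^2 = (-l + o)*(2*l + o)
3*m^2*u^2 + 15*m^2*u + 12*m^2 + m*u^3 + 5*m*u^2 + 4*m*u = (3*m + u)*(u + 4)*(m*u + m)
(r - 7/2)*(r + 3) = r^2 - r/2 - 21/2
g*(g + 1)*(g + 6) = g^3 + 7*g^2 + 6*g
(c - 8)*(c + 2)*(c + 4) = c^3 - 2*c^2 - 40*c - 64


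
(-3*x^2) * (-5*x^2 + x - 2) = 15*x^4 - 3*x^3 + 6*x^2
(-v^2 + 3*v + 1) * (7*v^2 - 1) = -7*v^4 + 21*v^3 + 8*v^2 - 3*v - 1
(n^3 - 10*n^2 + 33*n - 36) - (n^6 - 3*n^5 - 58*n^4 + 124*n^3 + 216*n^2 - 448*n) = -n^6 + 3*n^5 + 58*n^4 - 123*n^3 - 226*n^2 + 481*n - 36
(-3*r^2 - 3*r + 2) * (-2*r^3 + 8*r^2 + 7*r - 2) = 6*r^5 - 18*r^4 - 49*r^3 + r^2 + 20*r - 4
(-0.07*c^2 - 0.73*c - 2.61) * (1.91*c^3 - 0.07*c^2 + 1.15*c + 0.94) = -0.1337*c^5 - 1.3894*c^4 - 5.0145*c^3 - 0.7226*c^2 - 3.6877*c - 2.4534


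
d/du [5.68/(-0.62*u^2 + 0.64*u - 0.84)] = (7.0432*u - 3.6352)/(0.62*u^2 - 0.64*u + 0.84)^2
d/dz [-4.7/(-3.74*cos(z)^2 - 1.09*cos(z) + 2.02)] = (35.156*cos(z) + 5.123)*sin(z)/(3.74*cos(z)^2 + 1.09*cos(z) - 2.02)^2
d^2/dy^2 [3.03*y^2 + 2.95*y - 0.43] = 6.06000000000000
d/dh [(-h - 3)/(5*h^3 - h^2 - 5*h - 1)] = 2*(5*h^3 + 22*h^2 - 3*h - 7)/(25*h^6 - 10*h^5 - 49*h^4 + 27*h^2 + 10*h + 1)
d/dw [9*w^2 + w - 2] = 18*w + 1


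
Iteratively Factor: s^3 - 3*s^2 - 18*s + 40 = (s + 4)*(s^2 - 7*s + 10) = (s - 5)*(s + 4)*(s - 2)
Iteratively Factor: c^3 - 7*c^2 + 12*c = (c)*(c^2 - 7*c + 12) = c*(c - 4)*(c - 3)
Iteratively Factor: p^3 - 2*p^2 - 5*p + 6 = (p - 3)*(p^2 + p - 2) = (p - 3)*(p + 2)*(p - 1)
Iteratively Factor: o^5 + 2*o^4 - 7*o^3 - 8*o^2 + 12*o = (o + 2)*(o^4 - 7*o^2 + 6*o) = (o + 2)*(o + 3)*(o^3 - 3*o^2 + 2*o) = o*(o + 2)*(o + 3)*(o^2 - 3*o + 2) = o*(o - 2)*(o + 2)*(o + 3)*(o - 1)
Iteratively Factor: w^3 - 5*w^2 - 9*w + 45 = (w - 3)*(w^2 - 2*w - 15) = (w - 3)*(w + 3)*(w - 5)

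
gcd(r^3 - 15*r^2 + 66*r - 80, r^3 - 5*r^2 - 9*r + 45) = r - 5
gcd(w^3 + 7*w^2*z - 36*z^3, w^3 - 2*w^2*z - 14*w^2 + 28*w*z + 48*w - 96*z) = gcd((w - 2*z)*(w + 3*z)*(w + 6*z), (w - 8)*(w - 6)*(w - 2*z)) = -w + 2*z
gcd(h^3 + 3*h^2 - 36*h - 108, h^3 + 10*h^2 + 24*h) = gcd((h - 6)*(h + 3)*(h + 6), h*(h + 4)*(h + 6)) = h + 6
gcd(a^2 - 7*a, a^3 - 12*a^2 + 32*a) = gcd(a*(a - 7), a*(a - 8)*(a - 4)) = a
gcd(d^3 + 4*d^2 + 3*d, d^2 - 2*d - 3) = d + 1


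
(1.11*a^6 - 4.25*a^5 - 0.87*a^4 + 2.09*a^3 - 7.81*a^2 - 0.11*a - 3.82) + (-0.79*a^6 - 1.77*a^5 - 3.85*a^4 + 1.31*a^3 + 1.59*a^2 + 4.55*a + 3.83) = 0.32*a^6 - 6.02*a^5 - 4.72*a^4 + 3.4*a^3 - 6.22*a^2 + 4.44*a + 0.0100000000000002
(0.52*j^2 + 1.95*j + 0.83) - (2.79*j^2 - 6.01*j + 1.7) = -2.27*j^2 + 7.96*j - 0.87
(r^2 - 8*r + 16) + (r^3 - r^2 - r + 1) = r^3 - 9*r + 17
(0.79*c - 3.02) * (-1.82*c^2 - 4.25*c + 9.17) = -1.4378*c^3 + 2.1389*c^2 + 20.0793*c - 27.6934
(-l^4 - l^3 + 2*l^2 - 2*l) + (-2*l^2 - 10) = -l^4 - l^3 - 2*l - 10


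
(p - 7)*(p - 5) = p^2 - 12*p + 35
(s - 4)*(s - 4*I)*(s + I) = s^3 - 4*s^2 - 3*I*s^2 + 4*s + 12*I*s - 16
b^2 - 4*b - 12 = (b - 6)*(b + 2)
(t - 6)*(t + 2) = t^2 - 4*t - 12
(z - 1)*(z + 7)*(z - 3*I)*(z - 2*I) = z^4 + 6*z^3 - 5*I*z^3 - 13*z^2 - 30*I*z^2 - 36*z + 35*I*z + 42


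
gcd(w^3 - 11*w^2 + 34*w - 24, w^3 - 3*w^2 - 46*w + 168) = w^2 - 10*w + 24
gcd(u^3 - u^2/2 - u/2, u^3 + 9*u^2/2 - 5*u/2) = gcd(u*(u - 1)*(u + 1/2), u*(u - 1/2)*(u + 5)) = u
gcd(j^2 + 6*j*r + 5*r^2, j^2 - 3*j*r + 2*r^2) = 1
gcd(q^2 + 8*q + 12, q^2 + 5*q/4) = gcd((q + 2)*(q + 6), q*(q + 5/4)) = 1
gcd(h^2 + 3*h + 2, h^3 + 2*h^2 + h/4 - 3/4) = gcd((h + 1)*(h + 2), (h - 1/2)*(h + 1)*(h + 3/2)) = h + 1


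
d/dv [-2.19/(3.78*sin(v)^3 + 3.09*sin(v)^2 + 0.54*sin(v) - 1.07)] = (24.8346*sin(v)^2 + 13.5342*sin(v) + 1.1826)*cos(v)/(3.78*sin(v)^3 + 3.09*sin(v)^2 + 0.54*sin(v) - 1.07)^2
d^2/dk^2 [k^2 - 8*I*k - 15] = 2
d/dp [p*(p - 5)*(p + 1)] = 3*p^2 - 8*p - 5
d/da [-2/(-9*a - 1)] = -18/(9*a + 1)^2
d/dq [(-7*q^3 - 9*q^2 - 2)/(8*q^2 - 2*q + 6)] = (-14*q^4 + 7*q^3 - 27*q^2 - 19*q - 1)/(16*q^4 - 8*q^3 + 25*q^2 - 6*q + 9)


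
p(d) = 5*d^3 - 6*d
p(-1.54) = -9.02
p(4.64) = 471.65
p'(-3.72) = 201.58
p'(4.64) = 316.94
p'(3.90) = 222.15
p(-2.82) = -95.21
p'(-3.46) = 173.57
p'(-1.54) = 29.57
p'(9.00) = 1209.00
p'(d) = 15*d^2 - 6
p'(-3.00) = 129.00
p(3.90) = 273.20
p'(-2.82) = 113.29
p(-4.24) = -355.69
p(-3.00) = -117.00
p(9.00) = 3591.00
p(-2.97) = -113.17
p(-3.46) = -186.35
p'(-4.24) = 263.66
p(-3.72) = -235.07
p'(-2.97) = 126.31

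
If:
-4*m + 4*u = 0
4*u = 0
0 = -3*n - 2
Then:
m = 0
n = -2/3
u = 0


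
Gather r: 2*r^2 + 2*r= 2*r^2 + 2*r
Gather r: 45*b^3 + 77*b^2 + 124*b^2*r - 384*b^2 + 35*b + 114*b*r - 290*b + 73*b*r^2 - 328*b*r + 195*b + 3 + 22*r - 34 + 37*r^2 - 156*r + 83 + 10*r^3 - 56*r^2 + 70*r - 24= 45*b^3 - 307*b^2 - 60*b + 10*r^3 + r^2*(73*b - 19) + r*(124*b^2 - 214*b - 64) + 28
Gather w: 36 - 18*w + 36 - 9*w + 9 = 81 - 27*w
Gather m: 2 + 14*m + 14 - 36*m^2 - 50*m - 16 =-36*m^2 - 36*m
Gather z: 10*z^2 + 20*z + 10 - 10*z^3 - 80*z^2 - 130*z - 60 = -10*z^3 - 70*z^2 - 110*z - 50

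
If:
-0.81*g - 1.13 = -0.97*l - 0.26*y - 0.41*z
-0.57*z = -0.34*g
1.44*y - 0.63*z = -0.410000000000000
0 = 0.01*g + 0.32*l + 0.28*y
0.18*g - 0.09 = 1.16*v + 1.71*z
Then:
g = -1.28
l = 0.58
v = 0.85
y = -0.62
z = -0.77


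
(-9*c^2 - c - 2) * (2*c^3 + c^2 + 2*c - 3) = -18*c^5 - 11*c^4 - 23*c^3 + 23*c^2 - c + 6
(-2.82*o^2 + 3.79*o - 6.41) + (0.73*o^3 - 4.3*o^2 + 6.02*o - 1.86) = 0.73*o^3 - 7.12*o^2 + 9.81*o - 8.27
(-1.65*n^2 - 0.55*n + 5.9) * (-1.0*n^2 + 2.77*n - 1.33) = 1.65*n^4 - 4.0205*n^3 - 5.229*n^2 + 17.0745*n - 7.847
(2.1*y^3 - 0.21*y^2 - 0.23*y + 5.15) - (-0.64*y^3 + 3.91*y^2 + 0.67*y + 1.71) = 2.74*y^3 - 4.12*y^2 - 0.9*y + 3.44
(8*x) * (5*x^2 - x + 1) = 40*x^3 - 8*x^2 + 8*x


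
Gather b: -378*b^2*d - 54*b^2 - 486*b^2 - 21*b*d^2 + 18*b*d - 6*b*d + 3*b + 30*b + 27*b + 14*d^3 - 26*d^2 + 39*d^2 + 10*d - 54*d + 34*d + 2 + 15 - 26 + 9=b^2*(-378*d - 540) + b*(-21*d^2 + 12*d + 60) + 14*d^3 + 13*d^2 - 10*d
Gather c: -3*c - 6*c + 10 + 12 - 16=6 - 9*c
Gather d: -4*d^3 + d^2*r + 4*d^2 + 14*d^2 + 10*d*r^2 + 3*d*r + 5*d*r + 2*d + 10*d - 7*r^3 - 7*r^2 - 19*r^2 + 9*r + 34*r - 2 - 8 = -4*d^3 + d^2*(r + 18) + d*(10*r^2 + 8*r + 12) - 7*r^3 - 26*r^2 + 43*r - 10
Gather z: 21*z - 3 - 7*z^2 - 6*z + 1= -7*z^2 + 15*z - 2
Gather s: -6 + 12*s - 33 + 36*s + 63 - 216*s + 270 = 294 - 168*s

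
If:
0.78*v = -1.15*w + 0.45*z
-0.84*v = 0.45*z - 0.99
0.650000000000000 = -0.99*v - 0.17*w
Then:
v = -1.06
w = 2.36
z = 4.18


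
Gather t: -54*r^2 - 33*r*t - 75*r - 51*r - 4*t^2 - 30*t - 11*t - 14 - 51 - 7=-54*r^2 - 126*r - 4*t^2 + t*(-33*r - 41) - 72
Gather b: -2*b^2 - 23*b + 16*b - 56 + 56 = -2*b^2 - 7*b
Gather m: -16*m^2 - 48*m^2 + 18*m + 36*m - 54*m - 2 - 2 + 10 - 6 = -64*m^2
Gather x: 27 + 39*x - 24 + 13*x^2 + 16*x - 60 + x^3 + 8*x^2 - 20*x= x^3 + 21*x^2 + 35*x - 57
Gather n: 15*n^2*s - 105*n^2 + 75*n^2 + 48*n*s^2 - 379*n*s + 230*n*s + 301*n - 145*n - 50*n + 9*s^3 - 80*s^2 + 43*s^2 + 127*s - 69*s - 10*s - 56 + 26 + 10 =n^2*(15*s - 30) + n*(48*s^2 - 149*s + 106) + 9*s^3 - 37*s^2 + 48*s - 20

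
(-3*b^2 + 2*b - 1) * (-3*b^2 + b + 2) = 9*b^4 - 9*b^3 - b^2 + 3*b - 2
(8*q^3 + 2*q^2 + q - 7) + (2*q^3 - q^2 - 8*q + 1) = 10*q^3 + q^2 - 7*q - 6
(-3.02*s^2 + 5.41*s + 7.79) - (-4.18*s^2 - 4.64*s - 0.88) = 1.16*s^2 + 10.05*s + 8.67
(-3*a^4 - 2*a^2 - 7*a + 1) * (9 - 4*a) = 12*a^5 - 27*a^4 + 8*a^3 + 10*a^2 - 67*a + 9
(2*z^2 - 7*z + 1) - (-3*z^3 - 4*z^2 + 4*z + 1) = 3*z^3 + 6*z^2 - 11*z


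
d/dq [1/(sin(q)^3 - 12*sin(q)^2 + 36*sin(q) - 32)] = 3*(6 - sin(q))*cos(q)/((sin(q) - 8)^2*(sin(q) - 2)^3)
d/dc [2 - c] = -1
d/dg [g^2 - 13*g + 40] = 2*g - 13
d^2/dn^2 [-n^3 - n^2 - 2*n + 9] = -6*n - 2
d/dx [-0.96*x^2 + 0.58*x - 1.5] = 0.58 - 1.92*x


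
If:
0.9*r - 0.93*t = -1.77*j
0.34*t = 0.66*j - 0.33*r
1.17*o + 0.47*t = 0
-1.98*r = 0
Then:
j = 0.00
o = 0.00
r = 0.00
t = 0.00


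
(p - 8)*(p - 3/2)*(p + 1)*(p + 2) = p^4 - 13*p^3/2 - 29*p^2/2 + 17*p + 24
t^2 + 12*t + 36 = (t + 6)^2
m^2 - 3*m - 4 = (m - 4)*(m + 1)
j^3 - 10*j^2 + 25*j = j*(j - 5)^2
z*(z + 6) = z^2 + 6*z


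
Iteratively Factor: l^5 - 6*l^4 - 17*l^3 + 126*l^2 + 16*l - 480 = (l - 5)*(l^4 - l^3 - 22*l^2 + 16*l + 96) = (l - 5)*(l + 2)*(l^3 - 3*l^2 - 16*l + 48) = (l - 5)*(l - 3)*(l + 2)*(l^2 - 16) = (l - 5)*(l - 4)*(l - 3)*(l + 2)*(l + 4)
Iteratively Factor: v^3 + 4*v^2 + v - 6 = (v - 1)*(v^2 + 5*v + 6) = (v - 1)*(v + 3)*(v + 2)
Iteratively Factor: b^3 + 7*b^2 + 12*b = (b + 4)*(b^2 + 3*b) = b*(b + 4)*(b + 3)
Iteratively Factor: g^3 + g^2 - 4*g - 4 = (g - 2)*(g^2 + 3*g + 2) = (g - 2)*(g + 2)*(g + 1)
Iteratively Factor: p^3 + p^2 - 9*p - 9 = (p + 1)*(p^2 - 9) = (p - 3)*(p + 1)*(p + 3)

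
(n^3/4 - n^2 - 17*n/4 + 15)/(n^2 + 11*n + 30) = (n^3 - 4*n^2 - 17*n + 60)/(4*(n^2 + 11*n + 30))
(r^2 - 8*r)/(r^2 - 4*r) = (r - 8)/(r - 4)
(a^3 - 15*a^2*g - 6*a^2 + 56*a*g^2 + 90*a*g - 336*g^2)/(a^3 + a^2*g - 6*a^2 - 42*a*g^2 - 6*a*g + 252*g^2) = (a^2 - 15*a*g + 56*g^2)/(a^2 + a*g - 42*g^2)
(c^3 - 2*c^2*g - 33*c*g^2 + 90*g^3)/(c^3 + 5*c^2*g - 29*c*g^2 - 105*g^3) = (c^2 + 3*c*g - 18*g^2)/(c^2 + 10*c*g + 21*g^2)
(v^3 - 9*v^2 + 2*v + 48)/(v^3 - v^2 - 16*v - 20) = (v^2 - 11*v + 24)/(v^2 - 3*v - 10)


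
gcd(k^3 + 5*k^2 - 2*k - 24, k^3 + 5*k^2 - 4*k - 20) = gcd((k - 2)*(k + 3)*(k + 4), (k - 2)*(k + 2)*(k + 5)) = k - 2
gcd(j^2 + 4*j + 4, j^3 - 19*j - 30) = j + 2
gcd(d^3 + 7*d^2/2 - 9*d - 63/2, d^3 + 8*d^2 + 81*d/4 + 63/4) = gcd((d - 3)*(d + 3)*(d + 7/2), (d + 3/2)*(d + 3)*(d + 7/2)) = d^2 + 13*d/2 + 21/2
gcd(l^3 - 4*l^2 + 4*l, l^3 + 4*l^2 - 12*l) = l^2 - 2*l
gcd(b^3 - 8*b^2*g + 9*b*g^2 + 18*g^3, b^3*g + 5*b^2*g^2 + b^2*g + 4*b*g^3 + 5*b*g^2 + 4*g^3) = b + g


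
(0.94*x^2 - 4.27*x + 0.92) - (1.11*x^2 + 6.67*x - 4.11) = -0.17*x^2 - 10.94*x + 5.03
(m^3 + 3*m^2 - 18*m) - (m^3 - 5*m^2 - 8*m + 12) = 8*m^2 - 10*m - 12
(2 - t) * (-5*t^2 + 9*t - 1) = 5*t^3 - 19*t^2 + 19*t - 2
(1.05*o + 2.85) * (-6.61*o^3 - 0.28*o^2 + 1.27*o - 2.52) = -6.9405*o^4 - 19.1325*o^3 + 0.5355*o^2 + 0.9735*o - 7.182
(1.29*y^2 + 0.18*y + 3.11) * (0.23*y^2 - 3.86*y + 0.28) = 0.2967*y^4 - 4.938*y^3 + 0.3817*y^2 - 11.9542*y + 0.8708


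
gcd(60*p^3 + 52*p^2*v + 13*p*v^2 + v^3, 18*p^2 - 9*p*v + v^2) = 1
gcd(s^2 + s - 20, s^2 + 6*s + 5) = s + 5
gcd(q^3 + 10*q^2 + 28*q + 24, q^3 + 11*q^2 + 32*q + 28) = q^2 + 4*q + 4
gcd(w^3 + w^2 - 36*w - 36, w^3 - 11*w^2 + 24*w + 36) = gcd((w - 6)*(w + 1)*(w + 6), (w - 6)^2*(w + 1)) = w^2 - 5*w - 6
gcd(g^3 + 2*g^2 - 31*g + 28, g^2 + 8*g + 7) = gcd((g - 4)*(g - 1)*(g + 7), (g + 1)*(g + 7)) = g + 7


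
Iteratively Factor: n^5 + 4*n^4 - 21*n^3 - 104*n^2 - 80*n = (n - 5)*(n^4 + 9*n^3 + 24*n^2 + 16*n) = n*(n - 5)*(n^3 + 9*n^2 + 24*n + 16) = n*(n - 5)*(n + 4)*(n^2 + 5*n + 4) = n*(n - 5)*(n + 1)*(n + 4)*(n + 4)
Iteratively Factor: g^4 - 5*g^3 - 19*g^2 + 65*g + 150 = (g - 5)*(g^3 - 19*g - 30) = (g - 5)^2*(g^2 + 5*g + 6) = (g - 5)^2*(g + 3)*(g + 2)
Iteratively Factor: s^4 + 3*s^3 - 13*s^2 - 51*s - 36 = (s + 3)*(s^3 - 13*s - 12) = (s - 4)*(s + 3)*(s^2 + 4*s + 3) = (s - 4)*(s + 3)^2*(s + 1)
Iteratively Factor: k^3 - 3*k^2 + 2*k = (k - 1)*(k^2 - 2*k) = k*(k - 1)*(k - 2)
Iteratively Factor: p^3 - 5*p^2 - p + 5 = (p - 5)*(p^2 - 1) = (p - 5)*(p + 1)*(p - 1)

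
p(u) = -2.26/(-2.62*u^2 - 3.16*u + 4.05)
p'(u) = -2.26*(5.24*u + 3.16)/(-2.62*u^2 - 3.16*u + 4.05)^2 = (-11.8424*u - 7.1416)/(2.62*u^2 + 3.16*u - 4.05)^2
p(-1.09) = -0.52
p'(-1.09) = 0.30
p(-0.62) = -0.45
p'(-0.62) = 0.01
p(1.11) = 0.84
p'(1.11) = -2.81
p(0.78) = 256.58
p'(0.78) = -211117.42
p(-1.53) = -0.82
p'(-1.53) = 1.45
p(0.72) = -5.42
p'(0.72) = -90.28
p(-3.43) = 0.14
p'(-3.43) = 0.13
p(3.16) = 0.07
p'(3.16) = -0.04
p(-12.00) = 0.01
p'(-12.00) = 0.00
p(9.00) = 0.01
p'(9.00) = -0.00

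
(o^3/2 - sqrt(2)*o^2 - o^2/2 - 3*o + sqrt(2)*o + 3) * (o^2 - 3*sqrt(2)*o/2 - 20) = o^5/2 - 7*sqrt(2)*o^4/4 - o^4/2 - 10*o^3 + 7*sqrt(2)*o^3/4 + 10*o^2 + 49*sqrt(2)*o^2/2 - 49*sqrt(2)*o/2 + 60*o - 60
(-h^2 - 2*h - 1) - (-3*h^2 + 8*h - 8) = 2*h^2 - 10*h + 7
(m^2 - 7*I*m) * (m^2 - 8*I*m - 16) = m^4 - 15*I*m^3 - 72*m^2 + 112*I*m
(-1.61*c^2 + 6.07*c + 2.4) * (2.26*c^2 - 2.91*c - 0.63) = -3.6386*c^4 + 18.4033*c^3 - 11.2254*c^2 - 10.8081*c - 1.512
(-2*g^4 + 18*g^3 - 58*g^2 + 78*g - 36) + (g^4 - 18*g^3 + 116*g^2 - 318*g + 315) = -g^4 + 58*g^2 - 240*g + 279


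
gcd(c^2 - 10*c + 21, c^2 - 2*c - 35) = c - 7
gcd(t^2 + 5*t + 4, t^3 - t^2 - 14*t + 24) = t + 4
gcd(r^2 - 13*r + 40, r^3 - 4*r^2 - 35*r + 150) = r - 5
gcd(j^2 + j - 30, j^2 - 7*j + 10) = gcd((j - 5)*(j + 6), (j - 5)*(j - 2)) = j - 5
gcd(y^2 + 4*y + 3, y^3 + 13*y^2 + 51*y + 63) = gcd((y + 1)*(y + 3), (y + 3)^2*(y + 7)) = y + 3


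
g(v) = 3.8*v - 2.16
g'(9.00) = 3.80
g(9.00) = 32.04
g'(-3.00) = 3.80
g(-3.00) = -13.56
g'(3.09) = 3.80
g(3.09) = 9.58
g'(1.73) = 3.80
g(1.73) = 4.41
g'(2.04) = 3.80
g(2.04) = 5.59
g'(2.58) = 3.80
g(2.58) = 7.64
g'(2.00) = 3.80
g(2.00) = 5.44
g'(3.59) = 3.80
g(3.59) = 11.48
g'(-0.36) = 3.80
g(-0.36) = -3.53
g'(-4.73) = 3.80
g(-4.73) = -20.13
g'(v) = 3.80000000000000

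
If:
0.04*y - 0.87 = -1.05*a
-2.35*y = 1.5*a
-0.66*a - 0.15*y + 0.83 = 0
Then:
No Solution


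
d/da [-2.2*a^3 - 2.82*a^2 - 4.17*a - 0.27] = -6.6*a^2 - 5.64*a - 4.17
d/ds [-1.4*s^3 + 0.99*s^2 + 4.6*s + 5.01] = -4.2*s^2 + 1.98*s + 4.6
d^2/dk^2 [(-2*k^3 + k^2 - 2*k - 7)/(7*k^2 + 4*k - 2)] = 6*(-62*k^3 - 313*k^2 - 232*k - 74)/(343*k^6 + 588*k^5 + 42*k^4 - 272*k^3 - 12*k^2 + 48*k - 8)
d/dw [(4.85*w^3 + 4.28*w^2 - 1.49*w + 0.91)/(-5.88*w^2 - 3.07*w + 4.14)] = (-28.518*w^4 - 29.779*w^3 + 38.3362*w^2 + 46.14*w - 3.3749)/(34.5744*w^4 + 36.1032*w^3 - 39.2615*w^2 - 25.4196*w + 17.1396)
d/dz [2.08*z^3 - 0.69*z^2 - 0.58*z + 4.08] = 6.24*z^2 - 1.38*z - 0.58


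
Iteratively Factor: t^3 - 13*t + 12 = (t + 4)*(t^2 - 4*t + 3) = (t - 3)*(t + 4)*(t - 1)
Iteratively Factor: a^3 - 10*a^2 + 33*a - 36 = (a - 4)*(a^2 - 6*a + 9) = (a - 4)*(a - 3)*(a - 3)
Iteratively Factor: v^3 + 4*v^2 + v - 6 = (v + 2)*(v^2 + 2*v - 3) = (v + 2)*(v + 3)*(v - 1)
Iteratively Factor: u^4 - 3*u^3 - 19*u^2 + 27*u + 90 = (u - 3)*(u^3 - 19*u - 30) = (u - 5)*(u - 3)*(u^2 + 5*u + 6) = (u - 5)*(u - 3)*(u + 2)*(u + 3)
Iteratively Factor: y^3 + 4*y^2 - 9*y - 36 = (y - 3)*(y^2 + 7*y + 12) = (y - 3)*(y + 3)*(y + 4)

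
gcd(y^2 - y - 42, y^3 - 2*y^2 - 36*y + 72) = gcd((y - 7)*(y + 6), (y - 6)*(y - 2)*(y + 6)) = y + 6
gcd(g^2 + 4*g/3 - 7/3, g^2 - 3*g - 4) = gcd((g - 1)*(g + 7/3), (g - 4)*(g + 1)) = 1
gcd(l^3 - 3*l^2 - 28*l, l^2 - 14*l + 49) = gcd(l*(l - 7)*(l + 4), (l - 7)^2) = l - 7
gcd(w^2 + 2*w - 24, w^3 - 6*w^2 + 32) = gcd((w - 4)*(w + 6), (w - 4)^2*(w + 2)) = w - 4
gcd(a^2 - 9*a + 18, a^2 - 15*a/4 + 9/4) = a - 3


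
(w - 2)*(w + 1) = w^2 - w - 2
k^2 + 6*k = k*(k + 6)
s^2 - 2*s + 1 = (s - 1)^2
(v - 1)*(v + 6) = v^2 + 5*v - 6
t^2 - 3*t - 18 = (t - 6)*(t + 3)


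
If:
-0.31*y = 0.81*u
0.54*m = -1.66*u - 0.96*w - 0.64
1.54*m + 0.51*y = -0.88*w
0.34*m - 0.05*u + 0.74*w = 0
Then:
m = -0.39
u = -0.35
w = 0.16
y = 0.91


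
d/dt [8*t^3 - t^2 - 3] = 2*t*(12*t - 1)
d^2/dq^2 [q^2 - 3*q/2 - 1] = 2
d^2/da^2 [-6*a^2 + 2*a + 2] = -12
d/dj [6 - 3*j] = -3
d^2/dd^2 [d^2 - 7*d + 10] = 2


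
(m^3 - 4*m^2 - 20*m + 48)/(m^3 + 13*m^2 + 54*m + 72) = (m^2 - 8*m + 12)/(m^2 + 9*m + 18)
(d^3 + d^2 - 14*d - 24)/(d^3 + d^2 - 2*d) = (d^2 - d - 12)/(d*(d - 1))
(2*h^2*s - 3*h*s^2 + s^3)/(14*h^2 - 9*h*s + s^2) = s*(-h + s)/(-7*h + s)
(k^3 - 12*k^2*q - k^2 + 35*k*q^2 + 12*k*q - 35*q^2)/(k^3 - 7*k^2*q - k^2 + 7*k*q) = (k - 5*q)/k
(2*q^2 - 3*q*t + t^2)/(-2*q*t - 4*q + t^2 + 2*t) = (-q + t)/(t + 2)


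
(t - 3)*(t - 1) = t^2 - 4*t + 3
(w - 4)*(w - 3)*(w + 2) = w^3 - 5*w^2 - 2*w + 24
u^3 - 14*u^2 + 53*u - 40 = (u - 8)*(u - 5)*(u - 1)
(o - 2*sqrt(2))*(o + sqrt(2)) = o^2 - sqrt(2)*o - 4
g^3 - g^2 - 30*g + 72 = (g - 4)*(g - 3)*(g + 6)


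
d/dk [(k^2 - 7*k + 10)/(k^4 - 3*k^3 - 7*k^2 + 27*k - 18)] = 2*(-k^3 + 8*k^2 - 5*k - 18)/(k^6 - 2*k^5 - 17*k^4 + 36*k^3 + 63*k^2 - 162*k + 81)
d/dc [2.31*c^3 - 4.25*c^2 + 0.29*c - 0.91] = 6.93*c^2 - 8.5*c + 0.29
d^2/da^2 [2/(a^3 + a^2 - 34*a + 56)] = 4*(-(3*a + 1)*(a^3 + a^2 - 34*a + 56) + (3*a^2 + 2*a - 34)^2)/(a^3 + a^2 - 34*a + 56)^3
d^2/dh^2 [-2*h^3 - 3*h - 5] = -12*h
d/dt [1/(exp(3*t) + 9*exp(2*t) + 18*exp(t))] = 3*(-exp(2*t) - 6*exp(t) - 6)*exp(-t)/(exp(2*t) + 9*exp(t) + 18)^2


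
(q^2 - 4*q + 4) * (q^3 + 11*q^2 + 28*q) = q^5 + 7*q^4 - 12*q^3 - 68*q^2 + 112*q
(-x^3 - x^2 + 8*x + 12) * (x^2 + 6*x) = -x^5 - 7*x^4 + 2*x^3 + 60*x^2 + 72*x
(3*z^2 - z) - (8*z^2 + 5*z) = -5*z^2 - 6*z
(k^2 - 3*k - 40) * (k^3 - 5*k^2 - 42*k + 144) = k^5 - 8*k^4 - 67*k^3 + 470*k^2 + 1248*k - 5760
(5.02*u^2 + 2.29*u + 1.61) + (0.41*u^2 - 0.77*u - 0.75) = 5.43*u^2 + 1.52*u + 0.86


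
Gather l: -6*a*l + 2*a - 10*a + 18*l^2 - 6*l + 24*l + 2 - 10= -8*a + 18*l^2 + l*(18 - 6*a) - 8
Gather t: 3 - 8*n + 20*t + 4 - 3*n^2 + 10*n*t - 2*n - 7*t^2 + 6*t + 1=-3*n^2 - 10*n - 7*t^2 + t*(10*n + 26) + 8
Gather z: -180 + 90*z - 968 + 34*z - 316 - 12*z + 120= 112*z - 1344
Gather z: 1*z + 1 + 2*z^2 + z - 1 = 2*z^2 + 2*z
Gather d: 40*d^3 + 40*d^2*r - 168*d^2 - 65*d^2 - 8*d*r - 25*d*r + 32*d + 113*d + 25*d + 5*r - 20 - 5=40*d^3 + d^2*(40*r - 233) + d*(170 - 33*r) + 5*r - 25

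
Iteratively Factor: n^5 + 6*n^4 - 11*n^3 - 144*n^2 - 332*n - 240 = (n + 2)*(n^4 + 4*n^3 - 19*n^2 - 106*n - 120) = (n - 5)*(n + 2)*(n^3 + 9*n^2 + 26*n + 24) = (n - 5)*(n + 2)*(n + 4)*(n^2 + 5*n + 6) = (n - 5)*(n + 2)*(n + 3)*(n + 4)*(n + 2)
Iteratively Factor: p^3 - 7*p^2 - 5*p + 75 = (p - 5)*(p^2 - 2*p - 15) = (p - 5)^2*(p + 3)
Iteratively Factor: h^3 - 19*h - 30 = (h + 3)*(h^2 - 3*h - 10) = (h + 2)*(h + 3)*(h - 5)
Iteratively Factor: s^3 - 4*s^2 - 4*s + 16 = (s - 4)*(s^2 - 4) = (s - 4)*(s - 2)*(s + 2)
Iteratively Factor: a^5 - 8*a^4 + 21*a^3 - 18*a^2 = (a - 2)*(a^4 - 6*a^3 + 9*a^2) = (a - 3)*(a - 2)*(a^3 - 3*a^2) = a*(a - 3)*(a - 2)*(a^2 - 3*a) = a^2*(a - 3)*(a - 2)*(a - 3)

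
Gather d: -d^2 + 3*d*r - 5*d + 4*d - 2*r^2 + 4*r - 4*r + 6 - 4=-d^2 + d*(3*r - 1) - 2*r^2 + 2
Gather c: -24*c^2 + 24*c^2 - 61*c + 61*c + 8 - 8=0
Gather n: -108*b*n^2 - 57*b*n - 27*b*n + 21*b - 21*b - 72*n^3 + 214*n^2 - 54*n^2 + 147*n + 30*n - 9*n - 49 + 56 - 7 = -72*n^3 + n^2*(160 - 108*b) + n*(168 - 84*b)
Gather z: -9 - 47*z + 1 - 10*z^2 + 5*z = -10*z^2 - 42*z - 8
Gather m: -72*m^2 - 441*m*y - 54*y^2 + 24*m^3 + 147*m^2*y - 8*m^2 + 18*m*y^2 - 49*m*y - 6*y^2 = 24*m^3 + m^2*(147*y - 80) + m*(18*y^2 - 490*y) - 60*y^2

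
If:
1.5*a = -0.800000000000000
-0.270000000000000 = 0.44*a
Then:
No Solution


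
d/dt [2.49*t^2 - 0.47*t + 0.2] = 4.98*t - 0.47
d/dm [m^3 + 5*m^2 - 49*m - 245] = 3*m^2 + 10*m - 49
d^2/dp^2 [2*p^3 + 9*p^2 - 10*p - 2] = 12*p + 18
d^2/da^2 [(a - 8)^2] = 2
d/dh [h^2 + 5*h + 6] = 2*h + 5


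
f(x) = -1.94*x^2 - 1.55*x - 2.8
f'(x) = -3.88*x - 1.55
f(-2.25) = -9.13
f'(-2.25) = 7.18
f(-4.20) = -30.51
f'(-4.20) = 14.75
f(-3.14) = -17.06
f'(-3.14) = 10.63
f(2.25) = -16.11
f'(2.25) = -10.28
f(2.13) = -14.90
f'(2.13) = -9.81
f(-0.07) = -2.70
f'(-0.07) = -1.28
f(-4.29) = -31.85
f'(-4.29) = 15.10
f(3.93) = -38.85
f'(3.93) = -16.80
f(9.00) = -173.89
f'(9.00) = -36.47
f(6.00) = -81.94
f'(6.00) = -24.83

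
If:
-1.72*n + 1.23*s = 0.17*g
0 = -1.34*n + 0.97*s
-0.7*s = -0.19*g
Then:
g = 0.00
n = 0.00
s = 0.00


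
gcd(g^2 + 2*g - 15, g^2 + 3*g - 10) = g + 5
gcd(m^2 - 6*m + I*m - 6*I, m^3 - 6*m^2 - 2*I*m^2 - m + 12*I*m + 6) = m - 6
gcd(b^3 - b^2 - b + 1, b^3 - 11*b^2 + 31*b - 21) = b - 1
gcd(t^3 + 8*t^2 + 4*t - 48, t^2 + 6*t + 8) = t + 4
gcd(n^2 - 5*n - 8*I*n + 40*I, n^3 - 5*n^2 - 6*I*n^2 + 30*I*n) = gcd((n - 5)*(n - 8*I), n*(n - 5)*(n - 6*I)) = n - 5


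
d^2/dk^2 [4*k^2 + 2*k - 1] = 8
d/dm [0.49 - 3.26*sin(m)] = -3.26*cos(m)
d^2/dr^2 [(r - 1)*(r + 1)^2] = 6*r + 2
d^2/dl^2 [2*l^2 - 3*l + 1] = 4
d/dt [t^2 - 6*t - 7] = 2*t - 6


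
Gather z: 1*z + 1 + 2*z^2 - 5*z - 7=2*z^2 - 4*z - 6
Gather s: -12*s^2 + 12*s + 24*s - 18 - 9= -12*s^2 + 36*s - 27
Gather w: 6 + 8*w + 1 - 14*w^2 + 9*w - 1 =-14*w^2 + 17*w + 6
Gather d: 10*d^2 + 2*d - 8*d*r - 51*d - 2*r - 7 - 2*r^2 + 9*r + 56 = 10*d^2 + d*(-8*r - 49) - 2*r^2 + 7*r + 49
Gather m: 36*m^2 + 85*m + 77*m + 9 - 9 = 36*m^2 + 162*m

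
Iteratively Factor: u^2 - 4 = (u + 2)*(u - 2)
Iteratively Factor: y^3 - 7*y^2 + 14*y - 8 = (y - 2)*(y^2 - 5*y + 4) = (y - 2)*(y - 1)*(y - 4)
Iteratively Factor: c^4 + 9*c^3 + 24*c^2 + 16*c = (c + 4)*(c^3 + 5*c^2 + 4*c) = (c + 1)*(c + 4)*(c^2 + 4*c) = c*(c + 1)*(c + 4)*(c + 4)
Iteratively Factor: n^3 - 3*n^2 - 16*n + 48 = (n - 4)*(n^2 + n - 12) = (n - 4)*(n + 4)*(n - 3)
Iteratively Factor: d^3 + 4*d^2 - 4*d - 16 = (d + 4)*(d^2 - 4) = (d - 2)*(d + 4)*(d + 2)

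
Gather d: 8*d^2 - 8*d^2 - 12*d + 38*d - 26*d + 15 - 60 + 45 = 0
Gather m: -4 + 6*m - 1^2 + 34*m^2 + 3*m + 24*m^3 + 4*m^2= 24*m^3 + 38*m^2 + 9*m - 5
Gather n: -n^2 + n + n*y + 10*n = -n^2 + n*(y + 11)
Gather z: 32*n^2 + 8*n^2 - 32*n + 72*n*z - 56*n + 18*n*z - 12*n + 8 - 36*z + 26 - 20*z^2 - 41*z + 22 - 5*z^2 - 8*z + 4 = 40*n^2 - 100*n - 25*z^2 + z*(90*n - 85) + 60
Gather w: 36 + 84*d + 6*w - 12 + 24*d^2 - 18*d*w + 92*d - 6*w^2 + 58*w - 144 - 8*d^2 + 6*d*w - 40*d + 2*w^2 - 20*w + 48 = 16*d^2 + 136*d - 4*w^2 + w*(44 - 12*d) - 72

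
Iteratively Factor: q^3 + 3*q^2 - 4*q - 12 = (q + 2)*(q^2 + q - 6) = (q + 2)*(q + 3)*(q - 2)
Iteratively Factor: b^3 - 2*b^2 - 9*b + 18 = (b - 2)*(b^2 - 9) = (b - 3)*(b - 2)*(b + 3)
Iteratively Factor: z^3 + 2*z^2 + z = (z + 1)*(z^2 + z) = (z + 1)^2*(z)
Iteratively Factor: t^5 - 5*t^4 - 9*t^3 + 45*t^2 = (t)*(t^4 - 5*t^3 - 9*t^2 + 45*t) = t*(t - 3)*(t^3 - 2*t^2 - 15*t) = t*(t - 3)*(t + 3)*(t^2 - 5*t) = t^2*(t - 3)*(t + 3)*(t - 5)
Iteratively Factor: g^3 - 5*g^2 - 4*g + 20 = (g + 2)*(g^2 - 7*g + 10) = (g - 5)*(g + 2)*(g - 2)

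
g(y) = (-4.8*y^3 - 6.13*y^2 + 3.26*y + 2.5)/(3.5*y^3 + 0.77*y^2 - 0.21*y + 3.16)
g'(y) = (-14.4*y^2 - 12.26*y + 3.26)/(3.5*y^3 + 0.77*y^2 - 0.21*y + 3.16) + (-10.5*y^2 - 1.54*y + 0.21)*(-4.8*y^3 - 6.13*y^2 + 3.26*y + 2.5)/(3.5*y^3 + 0.77*y^2 - 0.21*y + 3.16)^2 = (7.105427357601e-15*y^5 + 17.759*y^4 - 20.804*y^3 - 72.9769*y^2 - 42.5916*y + 10.8266)/(12.25*y^6 + 5.39*y^5 - 0.8771*y^4 + 21.7966*y^3 + 4.9105*y^2 - 1.3272*y + 9.9856)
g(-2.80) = -0.76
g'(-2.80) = 0.25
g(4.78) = -1.61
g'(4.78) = 0.03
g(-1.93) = -0.42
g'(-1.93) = 0.62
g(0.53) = 0.47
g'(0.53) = -2.37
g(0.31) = 0.85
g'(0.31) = -0.92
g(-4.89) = -1.04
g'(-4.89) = 0.07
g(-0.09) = 0.68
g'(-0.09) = 1.39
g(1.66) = -1.48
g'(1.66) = -0.50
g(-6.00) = -1.10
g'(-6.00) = 0.05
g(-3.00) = -0.80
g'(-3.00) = 0.21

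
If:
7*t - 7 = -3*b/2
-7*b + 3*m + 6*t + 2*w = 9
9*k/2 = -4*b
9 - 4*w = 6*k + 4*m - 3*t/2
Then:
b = 14/13 - 112*w/507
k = 896*w/4563 - 112/117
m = 155/39 - 1942*w/1521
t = 8*w/169 + 10/13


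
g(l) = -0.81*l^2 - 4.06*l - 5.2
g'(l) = -1.62*l - 4.06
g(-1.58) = -0.81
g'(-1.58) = -1.50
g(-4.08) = -2.12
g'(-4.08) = 2.55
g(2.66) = -21.73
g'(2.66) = -8.37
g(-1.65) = -0.71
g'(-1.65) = -1.39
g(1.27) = -11.66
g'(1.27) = -6.12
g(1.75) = -14.79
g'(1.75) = -6.90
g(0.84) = -9.18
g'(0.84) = -5.42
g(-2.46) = -0.11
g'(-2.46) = -0.07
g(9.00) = -107.35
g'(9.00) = -18.64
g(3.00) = -24.67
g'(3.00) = -8.92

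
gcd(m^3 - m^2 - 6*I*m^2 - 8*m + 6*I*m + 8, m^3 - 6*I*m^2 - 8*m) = m^2 - 6*I*m - 8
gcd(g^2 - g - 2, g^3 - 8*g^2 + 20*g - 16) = g - 2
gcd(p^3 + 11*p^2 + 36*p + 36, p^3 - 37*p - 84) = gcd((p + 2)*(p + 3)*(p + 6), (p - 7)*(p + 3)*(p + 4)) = p + 3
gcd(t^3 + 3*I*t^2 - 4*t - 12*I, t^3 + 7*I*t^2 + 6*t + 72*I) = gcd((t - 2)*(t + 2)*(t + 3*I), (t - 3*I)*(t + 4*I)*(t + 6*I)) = 1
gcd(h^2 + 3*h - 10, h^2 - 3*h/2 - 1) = h - 2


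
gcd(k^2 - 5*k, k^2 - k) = k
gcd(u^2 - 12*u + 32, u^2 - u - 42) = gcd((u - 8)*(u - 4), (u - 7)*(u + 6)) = 1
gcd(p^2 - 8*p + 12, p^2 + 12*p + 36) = 1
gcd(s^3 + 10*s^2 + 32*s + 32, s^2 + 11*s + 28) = s + 4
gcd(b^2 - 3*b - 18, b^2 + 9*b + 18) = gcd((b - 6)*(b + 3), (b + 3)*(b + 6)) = b + 3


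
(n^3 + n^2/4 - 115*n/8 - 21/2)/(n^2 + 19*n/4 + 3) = (n^2 - n/2 - 14)/(n + 4)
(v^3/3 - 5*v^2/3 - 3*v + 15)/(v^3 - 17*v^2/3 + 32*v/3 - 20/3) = (v^3 - 5*v^2 - 9*v + 45)/(3*v^3 - 17*v^2 + 32*v - 20)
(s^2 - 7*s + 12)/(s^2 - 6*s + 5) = (s^2 - 7*s + 12)/(s^2 - 6*s + 5)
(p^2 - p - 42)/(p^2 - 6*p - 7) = (p + 6)/(p + 1)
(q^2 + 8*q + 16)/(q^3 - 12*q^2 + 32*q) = (q^2 + 8*q + 16)/(q*(q^2 - 12*q + 32))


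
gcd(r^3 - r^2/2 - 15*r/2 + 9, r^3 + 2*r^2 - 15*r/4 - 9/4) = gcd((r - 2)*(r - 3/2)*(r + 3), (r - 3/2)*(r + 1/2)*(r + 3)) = r^2 + 3*r/2 - 9/2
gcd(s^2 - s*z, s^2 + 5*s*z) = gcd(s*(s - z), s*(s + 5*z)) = s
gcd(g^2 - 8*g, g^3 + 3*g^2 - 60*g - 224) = g - 8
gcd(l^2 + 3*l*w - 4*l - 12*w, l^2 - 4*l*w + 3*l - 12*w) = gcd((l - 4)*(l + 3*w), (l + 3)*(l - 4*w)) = 1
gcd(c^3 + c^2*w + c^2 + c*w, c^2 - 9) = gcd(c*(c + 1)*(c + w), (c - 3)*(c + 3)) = 1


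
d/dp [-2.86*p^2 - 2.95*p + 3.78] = -5.72*p - 2.95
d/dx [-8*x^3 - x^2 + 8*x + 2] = -24*x^2 - 2*x + 8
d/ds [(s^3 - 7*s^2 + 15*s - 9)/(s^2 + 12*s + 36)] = (s^3 + 18*s^2 - 99*s + 108)/(s^3 + 18*s^2 + 108*s + 216)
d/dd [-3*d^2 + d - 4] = 1 - 6*d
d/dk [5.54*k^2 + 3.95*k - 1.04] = 11.08*k + 3.95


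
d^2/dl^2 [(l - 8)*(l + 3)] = 2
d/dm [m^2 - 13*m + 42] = 2*m - 13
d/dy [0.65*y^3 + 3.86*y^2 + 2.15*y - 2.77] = 1.95*y^2 + 7.72*y + 2.15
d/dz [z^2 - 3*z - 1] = 2*z - 3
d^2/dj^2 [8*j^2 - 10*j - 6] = 16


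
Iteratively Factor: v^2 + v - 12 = (v + 4)*(v - 3)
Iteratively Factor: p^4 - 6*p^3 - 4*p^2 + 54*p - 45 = (p - 1)*(p^3 - 5*p^2 - 9*p + 45) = (p - 1)*(p + 3)*(p^2 - 8*p + 15) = (p - 5)*(p - 1)*(p + 3)*(p - 3)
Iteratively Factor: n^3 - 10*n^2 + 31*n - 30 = (n - 2)*(n^2 - 8*n + 15) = (n - 5)*(n - 2)*(n - 3)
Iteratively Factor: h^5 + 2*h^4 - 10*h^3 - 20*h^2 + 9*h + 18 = (h + 2)*(h^4 - 10*h^2 + 9) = (h - 1)*(h + 2)*(h^3 + h^2 - 9*h - 9) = (h - 1)*(h + 1)*(h + 2)*(h^2 - 9) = (h - 1)*(h + 1)*(h + 2)*(h + 3)*(h - 3)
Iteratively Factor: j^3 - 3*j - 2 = (j + 1)*(j^2 - j - 2) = (j - 2)*(j + 1)*(j + 1)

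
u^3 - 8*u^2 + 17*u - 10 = (u - 5)*(u - 2)*(u - 1)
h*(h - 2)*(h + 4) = h^3 + 2*h^2 - 8*h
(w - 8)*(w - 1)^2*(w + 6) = w^4 - 4*w^3 - 43*w^2 + 94*w - 48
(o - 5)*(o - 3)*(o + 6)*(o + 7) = o^4 + 5*o^3 - 47*o^2 - 141*o + 630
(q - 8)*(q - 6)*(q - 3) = q^3 - 17*q^2 + 90*q - 144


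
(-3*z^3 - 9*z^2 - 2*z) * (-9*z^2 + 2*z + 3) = 27*z^5 + 75*z^4 - 9*z^3 - 31*z^2 - 6*z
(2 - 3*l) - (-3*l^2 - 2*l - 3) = 3*l^2 - l + 5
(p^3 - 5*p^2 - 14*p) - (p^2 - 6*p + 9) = p^3 - 6*p^2 - 8*p - 9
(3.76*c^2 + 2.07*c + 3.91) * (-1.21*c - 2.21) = -4.5496*c^3 - 10.8143*c^2 - 9.3058*c - 8.6411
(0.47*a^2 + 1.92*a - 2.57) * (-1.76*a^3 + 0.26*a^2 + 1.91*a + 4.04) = -0.8272*a^5 - 3.257*a^4 + 5.9201*a^3 + 4.8978*a^2 + 2.8481*a - 10.3828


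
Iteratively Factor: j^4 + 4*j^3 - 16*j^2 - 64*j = (j)*(j^3 + 4*j^2 - 16*j - 64) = j*(j + 4)*(j^2 - 16) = j*(j + 4)^2*(j - 4)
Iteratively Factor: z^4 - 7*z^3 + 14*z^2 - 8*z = (z - 2)*(z^3 - 5*z^2 + 4*z) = z*(z - 2)*(z^2 - 5*z + 4) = z*(z - 4)*(z - 2)*(z - 1)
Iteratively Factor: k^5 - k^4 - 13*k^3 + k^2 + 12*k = (k - 4)*(k^4 + 3*k^3 - k^2 - 3*k) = (k - 4)*(k - 1)*(k^3 + 4*k^2 + 3*k) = (k - 4)*(k - 1)*(k + 1)*(k^2 + 3*k) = (k - 4)*(k - 1)*(k + 1)*(k + 3)*(k)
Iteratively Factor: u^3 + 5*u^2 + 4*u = (u)*(u^2 + 5*u + 4) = u*(u + 1)*(u + 4)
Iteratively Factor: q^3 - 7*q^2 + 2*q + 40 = (q - 4)*(q^2 - 3*q - 10) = (q - 4)*(q + 2)*(q - 5)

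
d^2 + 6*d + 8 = (d + 2)*(d + 4)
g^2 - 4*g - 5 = (g - 5)*(g + 1)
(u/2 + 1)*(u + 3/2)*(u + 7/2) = u^3/2 + 7*u^2/2 + 61*u/8 + 21/4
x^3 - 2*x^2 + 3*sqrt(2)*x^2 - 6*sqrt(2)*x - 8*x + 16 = (x - 2)*(x - sqrt(2))*(x + 4*sqrt(2))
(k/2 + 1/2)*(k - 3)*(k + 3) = k^3/2 + k^2/2 - 9*k/2 - 9/2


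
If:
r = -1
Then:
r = -1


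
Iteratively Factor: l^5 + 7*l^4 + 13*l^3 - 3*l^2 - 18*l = (l + 3)*(l^4 + 4*l^3 + l^2 - 6*l) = (l + 3)^2*(l^3 + l^2 - 2*l) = l*(l + 3)^2*(l^2 + l - 2) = l*(l + 2)*(l + 3)^2*(l - 1)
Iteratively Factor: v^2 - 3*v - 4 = (v + 1)*(v - 4)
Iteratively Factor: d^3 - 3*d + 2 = (d - 1)*(d^2 + d - 2) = (d - 1)^2*(d + 2)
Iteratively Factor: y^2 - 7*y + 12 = (y - 3)*(y - 4)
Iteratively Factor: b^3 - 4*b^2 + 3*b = (b - 1)*(b^2 - 3*b) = b*(b - 1)*(b - 3)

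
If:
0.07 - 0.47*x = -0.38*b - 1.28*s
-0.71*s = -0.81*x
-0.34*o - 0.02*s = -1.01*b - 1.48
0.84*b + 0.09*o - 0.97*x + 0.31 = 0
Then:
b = -0.52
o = 2.80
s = 0.15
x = 0.13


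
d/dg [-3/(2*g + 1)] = 6/(2*g + 1)^2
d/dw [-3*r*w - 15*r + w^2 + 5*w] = -3*r + 2*w + 5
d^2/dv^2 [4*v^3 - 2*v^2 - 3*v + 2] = 24*v - 4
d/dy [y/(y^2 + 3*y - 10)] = (y^2 - y*(2*y + 3) + 3*y - 10)/(y^2 + 3*y - 10)^2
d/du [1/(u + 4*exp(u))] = (-4*exp(u) - 1)/(u + 4*exp(u))^2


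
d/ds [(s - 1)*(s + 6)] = 2*s + 5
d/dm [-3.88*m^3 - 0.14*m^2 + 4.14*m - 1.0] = -11.64*m^2 - 0.28*m + 4.14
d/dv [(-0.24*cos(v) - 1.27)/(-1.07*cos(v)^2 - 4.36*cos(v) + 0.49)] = (0.2568*cos(v)^2 + 2.7178*cos(v) + 5.6548)*sin(v)/(1.1449*cos(v)^4 + 9.3304*cos(v)^3 + 17.961*cos(v)^2 - 4.2728*cos(v) + 0.2401)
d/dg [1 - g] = -1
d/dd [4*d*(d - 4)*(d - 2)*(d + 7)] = 16*d^3 + 12*d^2 - 272*d + 224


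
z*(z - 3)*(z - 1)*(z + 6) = z^4 + 2*z^3 - 21*z^2 + 18*z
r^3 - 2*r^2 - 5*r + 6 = (r - 3)*(r - 1)*(r + 2)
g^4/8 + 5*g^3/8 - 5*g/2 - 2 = (g/4 + 1)*(g/2 + 1/2)*(g - 2)*(g + 2)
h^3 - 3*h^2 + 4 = (h - 2)^2*(h + 1)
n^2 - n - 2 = (n - 2)*(n + 1)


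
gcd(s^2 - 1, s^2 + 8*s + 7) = s + 1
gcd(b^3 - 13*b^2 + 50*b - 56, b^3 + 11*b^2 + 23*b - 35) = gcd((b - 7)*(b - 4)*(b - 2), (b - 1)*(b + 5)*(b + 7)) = 1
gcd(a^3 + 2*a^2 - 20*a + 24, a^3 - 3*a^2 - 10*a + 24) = a - 2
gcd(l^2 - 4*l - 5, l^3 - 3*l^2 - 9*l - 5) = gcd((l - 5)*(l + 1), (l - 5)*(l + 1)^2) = l^2 - 4*l - 5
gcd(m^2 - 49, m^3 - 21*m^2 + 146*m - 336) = m - 7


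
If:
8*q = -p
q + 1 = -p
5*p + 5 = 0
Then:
No Solution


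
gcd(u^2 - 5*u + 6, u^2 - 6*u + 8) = u - 2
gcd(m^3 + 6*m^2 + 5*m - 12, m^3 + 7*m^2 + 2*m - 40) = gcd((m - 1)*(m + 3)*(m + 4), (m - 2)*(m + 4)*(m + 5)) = m + 4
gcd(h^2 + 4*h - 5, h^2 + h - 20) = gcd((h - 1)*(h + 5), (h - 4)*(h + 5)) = h + 5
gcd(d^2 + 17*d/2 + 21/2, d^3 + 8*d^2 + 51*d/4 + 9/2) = d + 3/2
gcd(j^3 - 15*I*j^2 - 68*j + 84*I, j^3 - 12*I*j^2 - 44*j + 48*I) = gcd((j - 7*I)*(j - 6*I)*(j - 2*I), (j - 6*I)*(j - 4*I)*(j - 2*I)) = j^2 - 8*I*j - 12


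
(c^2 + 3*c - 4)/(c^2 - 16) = (c - 1)/(c - 4)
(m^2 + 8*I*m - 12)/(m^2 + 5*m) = (m^2 + 8*I*m - 12)/(m*(m + 5))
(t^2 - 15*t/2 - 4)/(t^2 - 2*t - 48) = (t + 1/2)/(t + 6)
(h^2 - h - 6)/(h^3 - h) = (h^2 - h - 6)/(h^3 - h)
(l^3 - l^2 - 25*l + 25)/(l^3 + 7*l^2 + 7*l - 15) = (l - 5)/(l + 3)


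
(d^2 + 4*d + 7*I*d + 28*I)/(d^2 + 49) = (d + 4)/(d - 7*I)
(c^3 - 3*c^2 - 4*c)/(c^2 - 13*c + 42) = c*(c^2 - 3*c - 4)/(c^2 - 13*c + 42)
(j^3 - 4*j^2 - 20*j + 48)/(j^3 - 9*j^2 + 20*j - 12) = (j + 4)/(j - 1)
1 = 1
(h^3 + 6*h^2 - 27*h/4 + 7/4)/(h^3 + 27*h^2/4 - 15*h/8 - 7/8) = 2*(2*h - 1)/(4*h + 1)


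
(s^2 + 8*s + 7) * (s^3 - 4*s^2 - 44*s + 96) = s^5 + 4*s^4 - 69*s^3 - 284*s^2 + 460*s + 672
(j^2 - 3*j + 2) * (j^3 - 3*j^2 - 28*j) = j^5 - 6*j^4 - 17*j^3 + 78*j^2 - 56*j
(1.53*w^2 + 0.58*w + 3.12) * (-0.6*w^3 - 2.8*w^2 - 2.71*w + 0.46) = -0.918*w^5 - 4.632*w^4 - 7.6423*w^3 - 9.604*w^2 - 8.1884*w + 1.4352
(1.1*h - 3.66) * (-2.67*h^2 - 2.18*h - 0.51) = -2.937*h^3 + 7.3742*h^2 + 7.4178*h + 1.8666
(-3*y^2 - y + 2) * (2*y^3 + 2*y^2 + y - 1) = -6*y^5 - 8*y^4 - y^3 + 6*y^2 + 3*y - 2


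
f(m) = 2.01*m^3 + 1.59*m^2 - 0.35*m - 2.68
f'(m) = 6.03*m^2 + 3.18*m - 0.35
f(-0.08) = -2.64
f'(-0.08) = -0.57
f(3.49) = 100.91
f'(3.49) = 84.19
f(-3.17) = -49.62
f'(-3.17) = 50.16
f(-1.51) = -5.45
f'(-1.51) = 8.60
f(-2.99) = -41.15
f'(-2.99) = 44.05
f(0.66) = -1.64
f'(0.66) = 4.38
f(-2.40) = -20.47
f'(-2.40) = 26.75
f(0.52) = -2.15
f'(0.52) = 2.93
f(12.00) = 3695.36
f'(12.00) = 906.13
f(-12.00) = -3242.80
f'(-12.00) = 829.81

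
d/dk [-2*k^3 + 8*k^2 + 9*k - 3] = -6*k^2 + 16*k + 9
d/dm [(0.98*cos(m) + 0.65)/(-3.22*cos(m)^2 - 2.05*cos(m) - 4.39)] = (-3.1556*cos(m)^2 - 4.186*cos(m) + 2.9697)*sin(m)/(10.3684*cos(m)^4 + 13.202*cos(m)^3 + 32.4741*cos(m)^2 + 17.999*cos(m) + 19.2721)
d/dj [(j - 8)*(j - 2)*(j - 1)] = 3*j^2 - 22*j + 26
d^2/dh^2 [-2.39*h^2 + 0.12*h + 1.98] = -4.78000000000000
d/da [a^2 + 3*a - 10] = 2*a + 3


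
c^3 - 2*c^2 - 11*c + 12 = (c - 4)*(c - 1)*(c + 3)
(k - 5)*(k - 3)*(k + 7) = k^3 - k^2 - 41*k + 105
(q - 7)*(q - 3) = q^2 - 10*q + 21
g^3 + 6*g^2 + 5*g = g*(g + 1)*(g + 5)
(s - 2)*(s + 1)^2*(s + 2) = s^4 + 2*s^3 - 3*s^2 - 8*s - 4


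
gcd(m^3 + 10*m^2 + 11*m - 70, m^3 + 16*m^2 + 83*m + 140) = m^2 + 12*m + 35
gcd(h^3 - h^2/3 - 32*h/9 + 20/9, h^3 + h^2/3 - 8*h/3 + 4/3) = h^2 + 4*h/3 - 4/3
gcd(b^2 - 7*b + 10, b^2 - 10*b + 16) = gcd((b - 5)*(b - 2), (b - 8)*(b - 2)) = b - 2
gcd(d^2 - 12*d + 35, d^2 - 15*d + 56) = d - 7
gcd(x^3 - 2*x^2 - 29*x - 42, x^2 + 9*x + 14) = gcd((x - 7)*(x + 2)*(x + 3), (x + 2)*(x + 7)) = x + 2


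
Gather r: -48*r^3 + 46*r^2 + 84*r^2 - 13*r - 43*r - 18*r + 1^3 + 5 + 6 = -48*r^3 + 130*r^2 - 74*r + 12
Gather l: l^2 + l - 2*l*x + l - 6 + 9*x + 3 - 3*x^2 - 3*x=l^2 + l*(2 - 2*x) - 3*x^2 + 6*x - 3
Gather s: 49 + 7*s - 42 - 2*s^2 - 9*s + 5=-2*s^2 - 2*s + 12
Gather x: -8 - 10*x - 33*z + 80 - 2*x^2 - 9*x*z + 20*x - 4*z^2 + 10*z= -2*x^2 + x*(10 - 9*z) - 4*z^2 - 23*z + 72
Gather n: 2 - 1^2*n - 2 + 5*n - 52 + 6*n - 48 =10*n - 100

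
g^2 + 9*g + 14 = (g + 2)*(g + 7)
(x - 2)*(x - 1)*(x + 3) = x^3 - 7*x + 6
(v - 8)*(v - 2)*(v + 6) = v^3 - 4*v^2 - 44*v + 96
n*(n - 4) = n^2 - 4*n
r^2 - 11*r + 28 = (r - 7)*(r - 4)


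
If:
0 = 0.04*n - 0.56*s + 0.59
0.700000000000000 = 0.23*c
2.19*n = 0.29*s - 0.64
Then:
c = 3.04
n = -0.15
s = 1.04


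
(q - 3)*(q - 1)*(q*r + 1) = q^3*r - 4*q^2*r + q^2 + 3*q*r - 4*q + 3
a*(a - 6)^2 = a^3 - 12*a^2 + 36*a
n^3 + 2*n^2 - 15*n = n*(n - 3)*(n + 5)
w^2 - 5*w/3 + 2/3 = (w - 1)*(w - 2/3)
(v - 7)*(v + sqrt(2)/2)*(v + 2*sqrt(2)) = v^3 - 7*v^2 + 5*sqrt(2)*v^2/2 - 35*sqrt(2)*v/2 + 2*v - 14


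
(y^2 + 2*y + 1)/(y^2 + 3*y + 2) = (y + 1)/(y + 2)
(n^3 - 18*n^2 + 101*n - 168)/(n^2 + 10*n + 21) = (n^3 - 18*n^2 + 101*n - 168)/(n^2 + 10*n + 21)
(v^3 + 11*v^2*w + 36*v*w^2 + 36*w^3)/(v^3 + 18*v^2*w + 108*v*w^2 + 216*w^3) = (v^2 + 5*v*w + 6*w^2)/(v^2 + 12*v*w + 36*w^2)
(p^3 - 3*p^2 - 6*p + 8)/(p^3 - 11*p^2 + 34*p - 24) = (p + 2)/(p - 6)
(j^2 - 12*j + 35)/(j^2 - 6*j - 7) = (j - 5)/(j + 1)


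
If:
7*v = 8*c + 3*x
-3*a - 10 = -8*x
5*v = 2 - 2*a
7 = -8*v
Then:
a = 51/16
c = -1723/1024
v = -7/8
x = 313/128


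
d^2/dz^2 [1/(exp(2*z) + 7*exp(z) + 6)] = (2*(2*exp(z) + 7)^2*exp(z) - (4*exp(z) + 7)*(exp(2*z) + 7*exp(z) + 6))*exp(z)/(exp(2*z) + 7*exp(z) + 6)^3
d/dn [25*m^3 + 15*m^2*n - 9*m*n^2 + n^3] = 15*m^2 - 18*m*n + 3*n^2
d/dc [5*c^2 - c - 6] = 10*c - 1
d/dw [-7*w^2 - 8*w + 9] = -14*w - 8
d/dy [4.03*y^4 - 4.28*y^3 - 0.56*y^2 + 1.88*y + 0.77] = 16.12*y^3 - 12.84*y^2 - 1.12*y + 1.88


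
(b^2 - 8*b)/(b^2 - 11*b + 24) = b/(b - 3)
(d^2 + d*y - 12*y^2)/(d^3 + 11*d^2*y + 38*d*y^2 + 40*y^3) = (d - 3*y)/(d^2 + 7*d*y + 10*y^2)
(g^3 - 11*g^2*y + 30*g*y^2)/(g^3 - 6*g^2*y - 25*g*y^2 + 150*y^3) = g/(g + 5*y)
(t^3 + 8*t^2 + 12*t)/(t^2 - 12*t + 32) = t*(t^2 + 8*t + 12)/(t^2 - 12*t + 32)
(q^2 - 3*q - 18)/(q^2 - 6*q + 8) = (q^2 - 3*q - 18)/(q^2 - 6*q + 8)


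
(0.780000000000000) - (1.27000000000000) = -0.490000000000000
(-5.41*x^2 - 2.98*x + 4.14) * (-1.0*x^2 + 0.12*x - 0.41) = 5.41*x^4 + 2.3308*x^3 - 2.2795*x^2 + 1.7186*x - 1.6974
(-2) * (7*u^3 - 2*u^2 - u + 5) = -14*u^3 + 4*u^2 + 2*u - 10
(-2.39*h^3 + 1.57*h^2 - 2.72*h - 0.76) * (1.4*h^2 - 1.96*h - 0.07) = -3.346*h^5 + 6.8824*h^4 - 6.7179*h^3 + 4.1573*h^2 + 1.68*h + 0.0532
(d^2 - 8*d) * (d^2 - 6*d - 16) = d^4 - 14*d^3 + 32*d^2 + 128*d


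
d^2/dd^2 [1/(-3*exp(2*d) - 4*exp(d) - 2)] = 4*((3*exp(d) + 1)*(3*exp(2*d) + 4*exp(d) + 2) - 2*(3*exp(d) + 2)^2*exp(d))*exp(d)/(3*exp(2*d) + 4*exp(d) + 2)^3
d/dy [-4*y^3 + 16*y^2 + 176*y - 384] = -12*y^2 + 32*y + 176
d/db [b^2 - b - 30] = 2*b - 1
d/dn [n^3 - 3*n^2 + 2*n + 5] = 3*n^2 - 6*n + 2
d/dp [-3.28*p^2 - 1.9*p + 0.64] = -6.56*p - 1.9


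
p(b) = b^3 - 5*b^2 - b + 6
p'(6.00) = 47.00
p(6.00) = 36.00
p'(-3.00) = 56.00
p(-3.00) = -63.00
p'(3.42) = -0.11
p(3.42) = -15.90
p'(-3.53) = 71.68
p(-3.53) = -96.76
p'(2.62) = -6.61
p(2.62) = -12.96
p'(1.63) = -9.33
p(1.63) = -4.58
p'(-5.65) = 151.27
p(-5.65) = -328.32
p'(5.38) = 32.03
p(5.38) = 11.62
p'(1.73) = -9.32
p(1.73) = -5.52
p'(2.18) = -8.54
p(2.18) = -9.58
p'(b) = 3*b^2 - 10*b - 1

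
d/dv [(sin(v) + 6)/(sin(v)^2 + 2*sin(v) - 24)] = -cos(v)/(sin(v) - 4)^2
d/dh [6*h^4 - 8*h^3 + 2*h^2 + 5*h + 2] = 24*h^3 - 24*h^2 + 4*h + 5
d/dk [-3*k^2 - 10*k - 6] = -6*k - 10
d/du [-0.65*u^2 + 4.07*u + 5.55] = 4.07 - 1.3*u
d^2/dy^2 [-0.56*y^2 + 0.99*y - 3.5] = -1.12000000000000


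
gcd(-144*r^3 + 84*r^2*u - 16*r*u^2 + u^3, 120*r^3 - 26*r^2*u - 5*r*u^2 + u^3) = 24*r^2 - 10*r*u + u^2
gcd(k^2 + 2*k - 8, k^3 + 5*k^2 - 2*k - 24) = k^2 + 2*k - 8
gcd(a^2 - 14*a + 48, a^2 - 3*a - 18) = a - 6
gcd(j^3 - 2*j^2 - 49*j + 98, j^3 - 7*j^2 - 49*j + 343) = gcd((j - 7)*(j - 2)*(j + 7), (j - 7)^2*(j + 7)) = j^2 - 49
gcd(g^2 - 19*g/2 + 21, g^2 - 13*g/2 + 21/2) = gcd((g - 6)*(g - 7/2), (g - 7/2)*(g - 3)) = g - 7/2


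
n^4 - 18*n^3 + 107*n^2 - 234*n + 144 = (n - 8)*(n - 6)*(n - 3)*(n - 1)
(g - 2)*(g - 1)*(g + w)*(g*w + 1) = g^4*w + g^3*w^2 - 3*g^3*w + g^3 - 3*g^2*w^2 + 3*g^2*w - 3*g^2 + 2*g*w^2 - 3*g*w + 2*g + 2*w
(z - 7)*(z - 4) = z^2 - 11*z + 28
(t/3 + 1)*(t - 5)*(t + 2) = t^3/3 - 19*t/3 - 10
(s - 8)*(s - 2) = s^2 - 10*s + 16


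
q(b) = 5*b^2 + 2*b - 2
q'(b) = 10*b + 2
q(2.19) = 26.36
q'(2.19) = 23.90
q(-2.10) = 15.85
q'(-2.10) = -19.00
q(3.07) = 51.26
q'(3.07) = 32.70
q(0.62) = 1.16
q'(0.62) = 8.20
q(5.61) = 166.58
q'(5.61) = 58.10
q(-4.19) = 77.40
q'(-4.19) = -39.90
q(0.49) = 0.18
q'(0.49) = 6.90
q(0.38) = -0.52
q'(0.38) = 5.80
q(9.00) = 421.00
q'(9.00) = 92.00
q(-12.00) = 694.00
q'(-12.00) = -118.00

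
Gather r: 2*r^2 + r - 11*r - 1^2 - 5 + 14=2*r^2 - 10*r + 8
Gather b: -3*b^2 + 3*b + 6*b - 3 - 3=-3*b^2 + 9*b - 6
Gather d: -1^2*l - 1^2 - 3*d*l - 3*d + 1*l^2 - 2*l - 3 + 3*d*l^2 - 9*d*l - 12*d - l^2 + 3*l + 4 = d*(3*l^2 - 12*l - 15)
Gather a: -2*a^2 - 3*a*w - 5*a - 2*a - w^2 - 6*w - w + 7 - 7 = -2*a^2 + a*(-3*w - 7) - w^2 - 7*w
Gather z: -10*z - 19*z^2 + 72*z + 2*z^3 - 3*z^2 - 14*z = 2*z^3 - 22*z^2 + 48*z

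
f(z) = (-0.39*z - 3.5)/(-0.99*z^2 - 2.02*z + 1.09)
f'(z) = (-0.39*z - 3.5)*(1.98*z + 2.02)/(-0.99*z^2 - 2.02*z + 1.09)^2 - 0.39/(-0.99*z^2 - 2.02*z + 1.09) = (0.3861*z^2 + 0.7878*z - (0.39*z + 3.5)*(1.98*z + 2.02) - 0.4251)/(0.99*z^2 + 2.02*z - 1.09)^2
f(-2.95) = 1.50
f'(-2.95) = 3.91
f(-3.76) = 0.38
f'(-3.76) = 0.46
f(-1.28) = -1.46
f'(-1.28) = 0.18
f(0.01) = -3.28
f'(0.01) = -6.61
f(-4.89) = 0.13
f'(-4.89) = 0.11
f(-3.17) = 0.92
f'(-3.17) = 1.76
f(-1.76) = -1.78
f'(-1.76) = 1.41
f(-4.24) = 0.23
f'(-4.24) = 0.23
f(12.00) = 0.05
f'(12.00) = -0.01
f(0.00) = -3.21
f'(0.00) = -6.31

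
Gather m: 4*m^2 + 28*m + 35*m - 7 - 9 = 4*m^2 + 63*m - 16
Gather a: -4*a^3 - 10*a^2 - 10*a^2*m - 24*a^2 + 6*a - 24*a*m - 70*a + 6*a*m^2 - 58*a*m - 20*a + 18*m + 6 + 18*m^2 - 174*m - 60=-4*a^3 + a^2*(-10*m - 34) + a*(6*m^2 - 82*m - 84) + 18*m^2 - 156*m - 54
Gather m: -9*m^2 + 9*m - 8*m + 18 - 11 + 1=-9*m^2 + m + 8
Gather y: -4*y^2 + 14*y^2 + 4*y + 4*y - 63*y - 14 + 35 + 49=10*y^2 - 55*y + 70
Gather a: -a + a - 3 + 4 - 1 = 0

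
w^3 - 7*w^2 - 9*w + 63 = (w - 7)*(w - 3)*(w + 3)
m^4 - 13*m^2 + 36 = (m - 3)*(m - 2)*(m + 2)*(m + 3)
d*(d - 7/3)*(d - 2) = d^3 - 13*d^2/3 + 14*d/3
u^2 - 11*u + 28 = (u - 7)*(u - 4)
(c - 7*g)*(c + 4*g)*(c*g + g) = c^3*g - 3*c^2*g^2 + c^2*g - 28*c*g^3 - 3*c*g^2 - 28*g^3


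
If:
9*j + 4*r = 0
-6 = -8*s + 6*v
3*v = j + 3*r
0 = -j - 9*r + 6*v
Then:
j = 0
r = 0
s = 3/4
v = 0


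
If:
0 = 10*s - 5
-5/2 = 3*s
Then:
No Solution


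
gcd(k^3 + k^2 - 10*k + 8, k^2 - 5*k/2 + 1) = k - 2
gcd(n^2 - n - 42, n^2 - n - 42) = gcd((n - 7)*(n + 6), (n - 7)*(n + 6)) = n^2 - n - 42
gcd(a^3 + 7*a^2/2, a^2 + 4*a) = a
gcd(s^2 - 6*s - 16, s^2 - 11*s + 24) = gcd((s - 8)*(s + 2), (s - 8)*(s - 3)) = s - 8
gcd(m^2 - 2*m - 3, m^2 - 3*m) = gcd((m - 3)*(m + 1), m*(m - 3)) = m - 3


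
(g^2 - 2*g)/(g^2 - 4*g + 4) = g/(g - 2)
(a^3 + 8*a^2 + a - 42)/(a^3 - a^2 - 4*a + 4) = (a^2 + 10*a + 21)/(a^2 + a - 2)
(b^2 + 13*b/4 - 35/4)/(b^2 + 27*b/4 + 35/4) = (4*b - 7)/(4*b + 7)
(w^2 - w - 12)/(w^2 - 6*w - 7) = (-w^2 + w + 12)/(-w^2 + 6*w + 7)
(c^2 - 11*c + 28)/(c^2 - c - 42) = (c - 4)/(c + 6)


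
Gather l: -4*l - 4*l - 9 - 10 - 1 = -8*l - 20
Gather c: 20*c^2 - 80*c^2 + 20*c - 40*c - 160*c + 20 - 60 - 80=-60*c^2 - 180*c - 120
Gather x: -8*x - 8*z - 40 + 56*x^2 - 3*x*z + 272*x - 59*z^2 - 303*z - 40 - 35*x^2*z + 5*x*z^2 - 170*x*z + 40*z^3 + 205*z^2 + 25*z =x^2*(56 - 35*z) + x*(5*z^2 - 173*z + 264) + 40*z^3 + 146*z^2 - 286*z - 80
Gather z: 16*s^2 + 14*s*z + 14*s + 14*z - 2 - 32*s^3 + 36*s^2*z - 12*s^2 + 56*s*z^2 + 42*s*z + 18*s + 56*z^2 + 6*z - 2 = -32*s^3 + 4*s^2 + 32*s + z^2*(56*s + 56) + z*(36*s^2 + 56*s + 20) - 4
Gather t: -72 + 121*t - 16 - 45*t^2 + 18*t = -45*t^2 + 139*t - 88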